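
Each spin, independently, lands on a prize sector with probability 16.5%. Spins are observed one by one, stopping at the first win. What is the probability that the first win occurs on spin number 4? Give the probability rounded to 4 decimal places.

0.0961

Geometric (trials to first success), p = 0.165.
P(Y = 4) = (1−p)^3 · p = 0.58218 · 0.165 = 0.096060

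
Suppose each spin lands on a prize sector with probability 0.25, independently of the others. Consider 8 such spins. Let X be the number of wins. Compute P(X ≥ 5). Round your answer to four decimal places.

X ~ Binomial(8, 0.25); P(X ≥ 5) = Σ C(8,k) p^k (1−p)^(8−k) over k:
  k=5: C(8,5)·0.25^5·0.75^3 = 0.023071
  k=6: C(8,6)·0.25^6·0.75^2 = 0.003845
  k=7: C(8,7)·0.25^7·0.75^1 = 0.000366
  k=8: C(8,8)·0.25^8·0.75^0 = 0.000015
Total = 0.027298

0.0273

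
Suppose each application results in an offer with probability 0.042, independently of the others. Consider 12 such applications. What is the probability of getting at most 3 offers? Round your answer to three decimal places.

0.999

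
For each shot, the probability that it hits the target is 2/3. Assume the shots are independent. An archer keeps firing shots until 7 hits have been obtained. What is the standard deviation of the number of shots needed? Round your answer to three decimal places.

2.291

Y = total shots until the seventh success; negative binomial with r=7, p=0.666667.
SD(Y) = √[r(1−p)/p²] = √(5.25000) = 2.29129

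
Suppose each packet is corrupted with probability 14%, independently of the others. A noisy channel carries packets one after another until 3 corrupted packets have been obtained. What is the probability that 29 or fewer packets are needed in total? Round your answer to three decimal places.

Finishing within 29 packets ⇔ at least 3 successes in the first 29. With X ~ Binomial(29, 0.14), P(Y ≤ 29) = 1 − P(X ≤ 2).
  k=0: C(29,0)·0.14^0·0.86^29 = 0.01260
  k=1: C(29,1)·0.14^1·0.86^28 = 0.05950
  k=2: C(29,2)·0.14^2·0.86^27 = 0.13559
1 − 0.20769 = 0.79231

0.792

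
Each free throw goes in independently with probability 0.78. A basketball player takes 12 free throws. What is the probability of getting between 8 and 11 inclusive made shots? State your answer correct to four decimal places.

0.8471

X ~ Binomial(12, 0.78); P(8 ≤ X ≤ 11) = Σ C(12,k) p^k (1−p)^(12−k) over k:
  k=8: C(12,8)·0.78^8·0.22^4 = 0.158874
  k=9: C(12,9)·0.78^9·0.22^3 = 0.250347
  k=10: C(12,10)·0.78^10·0.22^2 = 0.266278
  k=11: C(12,11)·0.78^11·0.22^1 = 0.171650
Total = 0.847149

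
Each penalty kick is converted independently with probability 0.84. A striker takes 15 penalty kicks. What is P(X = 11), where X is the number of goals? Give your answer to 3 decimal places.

0.131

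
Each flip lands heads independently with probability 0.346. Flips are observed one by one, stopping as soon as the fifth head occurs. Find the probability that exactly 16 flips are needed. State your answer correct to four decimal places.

Y = trial on which the fifth success occurs; negative binomial, r=5, p=0.346.
P(Y=16) = C(15,4) · p^5 · (1−p)^11
= 1365 · 0.0049588 · 0.0093617 = 0.063368

0.0634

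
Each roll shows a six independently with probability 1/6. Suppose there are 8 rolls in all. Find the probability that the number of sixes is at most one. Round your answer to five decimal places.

0.60468

X ~ Binomial(8, 0.166667); P(X ≤ 1) = Σ C(8,k) p^k (1−p)^(8−k) over k:
  k=0: C(8,0)·0.166667^0·0.833333^8 = 0.2325680
  k=1: C(8,1)·0.166667^1·0.833333^7 = 0.3721089
Total = 0.6046769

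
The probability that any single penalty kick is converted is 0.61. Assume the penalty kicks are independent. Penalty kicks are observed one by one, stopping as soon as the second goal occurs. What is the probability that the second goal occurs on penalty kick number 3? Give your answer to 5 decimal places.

0.29024

Y = trial on which the second success occurs; negative binomial, r=2, p=0.61.
P(Y=3) = C(2,1) · p^2 · (1−p)^1
= 2 · 0.3721 · 0.39 = 0.2902380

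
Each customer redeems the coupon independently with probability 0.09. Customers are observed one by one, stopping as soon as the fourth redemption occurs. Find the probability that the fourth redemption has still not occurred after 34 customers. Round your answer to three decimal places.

0.633

Needing more than 34 customers ⇔ fewer than 4 successes in the first 34. With X ~ Binomial(34, 0.09), P(Y > 34) = P(X ≤ 3).
  k=0: C(34,0)·0.09^0·0.91^34 = 0.04050
  k=1: C(34,1)·0.09^1·0.91^33 = 0.13617
  k=2: C(34,2)·0.09^2·0.91^32 = 0.22221
  k=3: C(34,3)·0.09^3·0.91^31 = 0.23442
P(X ≤ 3) = 0.63331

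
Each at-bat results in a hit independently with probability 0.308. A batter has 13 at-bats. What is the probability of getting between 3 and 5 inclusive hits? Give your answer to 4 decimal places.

X ~ Binomial(13, 0.308); P(3 ≤ X ≤ 5) = Σ C(13,k) p^k (1−p)^(13−k) over k:
  k=3: C(13,3)·0.308^3·0.692^10 = 0.210416
  k=4: C(13,4)·0.308^4·0.692^9 = 0.234134
  k=5: C(13,5)·0.308^5·0.692^8 = 0.187578
Total = 0.632127

0.6321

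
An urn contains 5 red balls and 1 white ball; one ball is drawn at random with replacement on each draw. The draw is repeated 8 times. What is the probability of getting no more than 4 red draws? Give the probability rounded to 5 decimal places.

X ~ Binomial(8, 0.833333); P(X ≤ 4) = Σ C(8,k) p^k (1−p)^(8−k) over k:
  k=0: C(8,0)·0.833333^0·0.166667^8 = 0.0000006
  k=1: C(8,1)·0.833333^1·0.166667^7 = 0.0000238
  k=2: C(8,2)·0.833333^2·0.166667^6 = 0.0004168
  k=3: C(8,3)·0.833333^3·0.166667^5 = 0.0041676
  k=4: C(8,4)·0.833333^4·0.166667^4 = 0.0260476
Total = 0.0306564

0.03066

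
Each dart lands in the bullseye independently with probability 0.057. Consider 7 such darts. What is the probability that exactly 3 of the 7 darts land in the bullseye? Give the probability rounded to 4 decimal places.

0.0051

X ~ Binomial(n=7, p=0.057).
P(X=3) = C(7,3) · p^3 · (1−p)^4
= 35 · 0.00018519 · 0.79076 = 0.005126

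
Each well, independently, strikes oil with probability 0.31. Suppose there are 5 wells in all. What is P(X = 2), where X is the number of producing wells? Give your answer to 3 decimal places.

0.316

X ~ Binomial(n=5, p=0.31).
P(X=2) = C(5,2) · p^2 · (1−p)^3
= 10 · 0.0961 · 0.32851 = 0.31570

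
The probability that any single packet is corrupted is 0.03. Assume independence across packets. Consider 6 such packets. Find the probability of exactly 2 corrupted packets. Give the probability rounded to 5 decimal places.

X ~ Binomial(n=6, p=0.03).
P(X=2) = C(6,2) · p^2 · (1−p)^4
= 15 · 0.0009 · 0.88529 = 0.0119515

0.01195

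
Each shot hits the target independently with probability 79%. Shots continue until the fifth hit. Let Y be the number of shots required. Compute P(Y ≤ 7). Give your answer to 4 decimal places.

0.8343

Finishing within 7 shots ⇔ at least 5 successes in the first 7. With X ~ Binomial(7, 0.79), P(Y ≤ 7) = 1 − P(X ≤ 4).
  k=0: C(7,0)·0.79^0·0.21^7 = 0.000018
  k=1: C(7,1)·0.79^1·0.21^6 = 0.000474
  k=2: C(7,2)·0.79^2·0.21^5 = 0.005353
  k=3: C(7,3)·0.79^3·0.21^4 = 0.033560
  k=4: C(7,4)·0.79^4·0.21^3 = 0.126251
1 − 0.165656 = 0.834344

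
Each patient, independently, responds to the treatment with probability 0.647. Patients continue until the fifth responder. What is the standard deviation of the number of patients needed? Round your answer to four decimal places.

Y = total patients until the fifth success; negative binomial with r=5, p=0.647.
SD(Y) = √[r(1−p)/p²] = √(4.216345) = 2.053374

2.0534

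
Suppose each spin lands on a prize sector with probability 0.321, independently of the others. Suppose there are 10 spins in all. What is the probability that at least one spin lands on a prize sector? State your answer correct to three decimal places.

0.979

P(at least one) = 1 − P(none) = 1 − (1 − 0.321)^10
= 1 − 0.02083 = 0.97917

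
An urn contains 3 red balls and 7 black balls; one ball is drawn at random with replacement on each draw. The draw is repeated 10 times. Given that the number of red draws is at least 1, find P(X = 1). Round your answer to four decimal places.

0.1246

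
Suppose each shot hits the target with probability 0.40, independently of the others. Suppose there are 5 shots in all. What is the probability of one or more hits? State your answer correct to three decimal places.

P(at least one) = 1 − P(none) = 1 − (1 − 0.40)^5
= 1 − 0.07776 = 0.92224

0.922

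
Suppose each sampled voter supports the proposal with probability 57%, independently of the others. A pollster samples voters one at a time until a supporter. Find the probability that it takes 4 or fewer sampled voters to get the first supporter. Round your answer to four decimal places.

Y = number of sampled voters to the first success; geometric, p = 0.57.
P(Y ≤ 4) = 1 − (1−p)^4 = 1 − 0.034188 = 0.965812

0.9658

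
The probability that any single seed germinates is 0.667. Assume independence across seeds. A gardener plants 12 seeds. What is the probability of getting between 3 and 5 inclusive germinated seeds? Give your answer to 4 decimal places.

0.0656

X ~ Binomial(12, 0.667); P(3 ≤ X ≤ 5) = Σ C(12,k) p^k (1−p)^(12−k) over k:
  k=3: C(12,3)·0.667^3·0.333^9 = 0.003287
  k=4: C(12,4)·0.667^4·0.333^8 = 0.014814
  k=5: C(12,5)·0.667^5·0.333^7 = 0.047475
Total = 0.065576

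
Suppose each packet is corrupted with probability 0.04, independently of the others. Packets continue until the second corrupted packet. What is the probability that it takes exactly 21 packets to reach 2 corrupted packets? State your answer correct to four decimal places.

0.0147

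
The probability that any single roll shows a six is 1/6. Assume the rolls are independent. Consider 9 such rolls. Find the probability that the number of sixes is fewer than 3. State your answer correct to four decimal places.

0.8217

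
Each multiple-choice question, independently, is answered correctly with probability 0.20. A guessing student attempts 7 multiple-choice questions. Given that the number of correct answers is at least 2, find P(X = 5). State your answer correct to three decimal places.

X ~ Binomial(7, 0.20). Want P(X=5 | X≥2) = P(X=5) / P(X≥2).
P(X=5) = C(7,5)·0.20^5·0.80^2 = 0.00430
P(X≥2) = 1 − 0.20972 − 0.36700 = 0.42328
Ratio = 0.00430 / 0.42328 = 0.01016

0.010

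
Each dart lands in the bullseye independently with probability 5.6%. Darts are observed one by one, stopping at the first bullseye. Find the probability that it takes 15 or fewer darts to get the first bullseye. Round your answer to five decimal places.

0.57871

Y = number of darts to the first success; geometric, p = 0.056.
P(Y ≤ 15) = 1 − (1−p)^15 = 1 − 0.4212888 = 0.5787112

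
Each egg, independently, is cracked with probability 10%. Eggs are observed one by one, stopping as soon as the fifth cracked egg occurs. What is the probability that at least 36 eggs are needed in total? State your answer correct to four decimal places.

Needing more than 35 eggs ⇔ fewer than 5 successes in the first 35. With X ~ Binomial(35, 0.10), P(Y > 35) = P(X ≤ 4).
  k=0: C(35,0)·0.10^0·0.90^35 = 0.025032
  k=1: C(35,1)·0.10^1·0.90^34 = 0.097345
  k=2: C(35,2)·0.10^2·0.90^33 = 0.183874
  k=3: C(35,3)·0.10^3·0.90^32 = 0.224735
  k=4: C(35,4)·0.10^4·0.90^31 = 0.199764
P(X ≤ 4) = 0.730749

0.7307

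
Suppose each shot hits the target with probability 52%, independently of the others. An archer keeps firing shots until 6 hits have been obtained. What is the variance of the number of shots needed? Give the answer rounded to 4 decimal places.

10.6509

Y = total shots until the sixth success; negative binomial with r=6, p=0.52.
Var(Y) = r(1−p)/p² = 6·0.48 / 0.52² = 10.650888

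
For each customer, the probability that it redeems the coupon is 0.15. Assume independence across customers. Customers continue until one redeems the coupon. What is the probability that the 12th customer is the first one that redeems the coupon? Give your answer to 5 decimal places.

Geometric (trials to first success), p = 0.15.
P(Y = 12) = (1−p)^11 · p = 0.16734 · 0.15 = 0.0251015

0.02510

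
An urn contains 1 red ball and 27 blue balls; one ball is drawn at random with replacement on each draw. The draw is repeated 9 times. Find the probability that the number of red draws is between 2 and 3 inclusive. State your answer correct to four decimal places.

0.0387

X ~ Binomial(9, 0.035714); P(2 ≤ X ≤ 3) = Σ C(9,k) p^k (1−p)^(9−k) over k:
  k=2: C(9,2)·0.035714^2·0.964286^7 = 0.035598
  k=3: C(9,3)·0.035714^3·0.964286^6 = 0.003076
Total = 0.038674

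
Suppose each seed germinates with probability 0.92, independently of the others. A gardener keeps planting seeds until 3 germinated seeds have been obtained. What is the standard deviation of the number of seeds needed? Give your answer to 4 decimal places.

0.5325

Y = total seeds until the third success; negative binomial with r=3, p=0.92.
SD(Y) = √[r(1−p)/p²] = √(0.283554) = 0.532498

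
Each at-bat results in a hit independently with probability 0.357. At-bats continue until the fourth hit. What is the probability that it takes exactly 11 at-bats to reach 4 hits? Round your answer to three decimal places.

Y = trial on which the fourth success occurs; negative binomial, r=4, p=0.357.
P(Y=11) = C(10,3) · p^4 · (1−p)^7
= 120 · 0.016243 · 0.045444 = 0.08858

0.089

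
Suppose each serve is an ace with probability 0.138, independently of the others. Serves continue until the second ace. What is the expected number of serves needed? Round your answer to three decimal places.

Y = total serves until the second success; negative binomial with r=2, p=0.138.
E[Y] = r / p = 2 / 0.138 = 14.49275

14.493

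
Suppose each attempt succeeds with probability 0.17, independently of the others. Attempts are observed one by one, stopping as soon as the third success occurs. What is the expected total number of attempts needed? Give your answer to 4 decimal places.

17.6471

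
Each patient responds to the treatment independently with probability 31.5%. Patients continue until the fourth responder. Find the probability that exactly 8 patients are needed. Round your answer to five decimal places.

Y = trial on which the fourth success occurs; negative binomial, r=4, p=0.315.
P(Y=8) = C(7,3) · p^4 · (1−p)^4
= 35 · 0.0098456 · 0.22017 = 0.0758704

0.07587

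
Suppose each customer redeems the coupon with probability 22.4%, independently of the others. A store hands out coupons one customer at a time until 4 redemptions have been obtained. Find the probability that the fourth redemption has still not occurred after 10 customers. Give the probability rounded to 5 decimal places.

Needing more than 10 customers ⇔ fewer than 4 successes in the first 10. With X ~ Binomial(10, 0.224), P(Y > 10) = P(X ≤ 3).
  k=0: C(10,0)·0.224^0·0.776^10 = 0.0791803
  k=1: C(10,1)·0.224^1·0.776^9 = 0.2285617
  k=2: C(10,2)·0.224^2·0.776^8 = 0.2968946
  k=3: C(10,3)·0.224^3·0.776^7 = 0.2285374
P(X ≤ 3) = 0.8331741

0.83317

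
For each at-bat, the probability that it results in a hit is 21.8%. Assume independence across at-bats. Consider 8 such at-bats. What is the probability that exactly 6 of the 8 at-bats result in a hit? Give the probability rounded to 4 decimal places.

0.0018

X ~ Binomial(n=8, p=0.218).
P(X=6) = C(8,6) · p^6 · (1−p)^2
= 28 · 0.00010733 · 0.61152 = 0.001838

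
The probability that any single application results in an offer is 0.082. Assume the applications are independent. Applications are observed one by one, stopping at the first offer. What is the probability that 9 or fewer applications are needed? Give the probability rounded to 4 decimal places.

Y = number of applications to the first success; geometric, p = 0.082.
P(Y ≤ 9) = 1 − (1−p)^9 = 1 − 0.463003 = 0.536997

0.5370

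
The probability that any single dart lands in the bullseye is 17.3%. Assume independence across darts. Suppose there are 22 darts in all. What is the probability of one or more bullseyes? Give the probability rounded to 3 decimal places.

0.985

P(at least one) = 1 − P(none) = 1 − (1 − 0.173)^22
= 1 − 0.01532 = 0.98468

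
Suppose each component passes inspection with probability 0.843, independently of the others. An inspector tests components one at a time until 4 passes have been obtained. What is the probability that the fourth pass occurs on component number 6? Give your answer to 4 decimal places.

Y = trial on which the fourth success occurs; negative binomial, r=4, p=0.843.
P(Y=6) = C(5,3) · p^4 · (1−p)^2
= 10 · 0.50502 · 0.024649 = 0.124483

0.1245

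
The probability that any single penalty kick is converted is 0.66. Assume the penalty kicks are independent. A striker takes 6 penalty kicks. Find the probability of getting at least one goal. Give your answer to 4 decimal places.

0.9985

P(at least one) = 1 − P(none) = 1 − (1 − 0.66)^6
= 1 − 0.001545 = 0.998455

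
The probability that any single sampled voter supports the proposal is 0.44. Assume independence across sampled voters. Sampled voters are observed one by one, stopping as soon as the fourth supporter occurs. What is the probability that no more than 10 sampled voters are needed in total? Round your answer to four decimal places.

Finishing within 10 sampled voters ⇔ at least 4 successes in the first 10. With X ~ Binomial(10, 0.44), P(Y ≤ 10) = 1 − P(X ≤ 3).
  k=0: C(10,0)·0.44^0·0.56^10 = 0.003033
  k=1: C(10,1)·0.44^1·0.56^9 = 0.023831
  k=2: C(10,2)·0.44^2·0.56^8 = 0.084260
  k=3: C(10,3)·0.44^3·0.56^7 = 0.176545
1 − 0.287669 = 0.712331

0.7123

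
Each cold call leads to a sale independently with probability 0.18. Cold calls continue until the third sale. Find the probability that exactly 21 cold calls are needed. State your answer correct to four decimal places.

0.0311

Y = trial on which the third success occurs; negative binomial, r=3, p=0.18.
P(Y=21) = C(20,2) · p^3 · (1−p)^18
= 190 · 0.005832 · 0.028096 = 0.031133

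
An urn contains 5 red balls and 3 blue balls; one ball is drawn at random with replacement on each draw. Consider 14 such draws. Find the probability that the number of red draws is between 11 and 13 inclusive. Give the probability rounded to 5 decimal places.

0.16623

X ~ Binomial(14, 0.625); P(11 ≤ X ≤ 13) = Σ C(14,k) p^k (1−p)^(14−k) over k:
  k=11: C(14,11)·0.625^11·0.375^3 = 0.1091127
  k=12: C(14,12)·0.625^12·0.375^2 = 0.0454636
  k=13: C(14,13)·0.625^13·0.375^1 = 0.0116573
Total = 0.1662337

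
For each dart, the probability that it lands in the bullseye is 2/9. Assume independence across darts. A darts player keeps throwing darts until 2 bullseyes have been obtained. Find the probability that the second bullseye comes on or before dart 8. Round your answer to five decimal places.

0.55998

Finishing within 8 darts ⇔ at least 2 successes in the first 8. With X ~ Binomial(8, 0.222222), P(Y ≤ 8) = 1 − P(X ≤ 1).
  k=0: C(8,0)·0.222222^0·0.777778^8 = 0.1339196
  k=1: C(8,1)·0.222222^1·0.777778^7 = 0.3061020
1 − 0.4400216 = 0.5599784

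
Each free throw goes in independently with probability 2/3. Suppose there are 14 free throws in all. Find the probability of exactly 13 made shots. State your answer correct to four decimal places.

X ~ Binomial(n=14, p=0.666667).
P(X=13) = C(14,13) · p^13 · (1−p)^1
= 14 · 0.0051382 · 0.33333 = 0.023978

0.0240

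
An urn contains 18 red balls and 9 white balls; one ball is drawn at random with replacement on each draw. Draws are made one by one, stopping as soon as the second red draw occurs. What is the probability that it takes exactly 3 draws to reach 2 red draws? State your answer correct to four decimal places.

0.2963

Y = trial on which the second success occurs; negative binomial, r=2, p=0.666667.
P(Y=3) = C(2,1) · p^2 · (1−p)^1
= 2 · 0.44444 · 0.33333 = 0.296296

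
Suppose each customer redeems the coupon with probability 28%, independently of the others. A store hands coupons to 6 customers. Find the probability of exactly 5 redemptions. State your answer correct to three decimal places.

X ~ Binomial(n=6, p=0.28).
P(X=5) = C(6,5) · p^5 · (1−p)^1
= 6 · 0.001721 · 0.72 = 0.00743

0.007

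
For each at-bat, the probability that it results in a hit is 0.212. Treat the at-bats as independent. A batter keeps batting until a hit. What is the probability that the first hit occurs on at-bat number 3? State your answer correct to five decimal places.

Geometric (trials to first success), p = 0.212.
P(Y = 3) = (1−p)^2 · p = 0.62094 · 0.212 = 0.1316401

0.13164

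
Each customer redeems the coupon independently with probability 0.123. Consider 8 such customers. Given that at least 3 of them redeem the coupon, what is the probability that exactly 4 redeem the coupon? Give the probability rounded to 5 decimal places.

0.14653

X ~ Binomial(8, 0.123). Want P(X=4 | X≥3) = P(X=4) / P(X≥3).
P(X=4) = C(8,4)·0.123^4·0.877^4 = 0.0094780
P(X≥3) = 1 − 0.3499425 − 0.3926379 − 0.1927373 = 0.0646822
Ratio = 0.0094780 / 0.0646822 = 0.1465319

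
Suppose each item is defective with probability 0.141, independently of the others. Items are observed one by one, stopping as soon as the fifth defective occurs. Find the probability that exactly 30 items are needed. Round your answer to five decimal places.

0.02962

Y = trial on which the fifth success occurs; negative binomial, r=5, p=0.141.
P(Y=30) = C(29,4) · p^5 · (1−p)^25
= 23751 · 5.5731e-05 · 0.022378 = 0.0296215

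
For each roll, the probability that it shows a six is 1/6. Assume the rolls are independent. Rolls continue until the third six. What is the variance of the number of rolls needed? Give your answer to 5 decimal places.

Y = total rolls until the third success; negative binomial with r=3, p=0.166667.
Var(Y) = r(1−p)/p² = 3·0.833333 / 0.166667² = 90.0000000

90.00000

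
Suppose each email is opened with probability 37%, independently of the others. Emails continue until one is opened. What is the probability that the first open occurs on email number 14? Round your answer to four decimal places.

0.0009

Geometric (trials to first success), p = 0.37.
P(Y = 14) = (1−p)^13 · p = 0.0024628 · 0.37 = 0.000911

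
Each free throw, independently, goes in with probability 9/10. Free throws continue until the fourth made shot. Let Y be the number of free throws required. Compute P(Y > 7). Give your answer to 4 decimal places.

0.0027

Needing more than 7 free throws ⇔ fewer than 4 successes in the first 7. With X ~ Binomial(7, 0.90), P(Y > 7) = P(X ≤ 3).
  k=0: C(7,0)·0.90^0·0.10^7 = 0.000000
  k=1: C(7,1)·0.90^1·0.10^6 = 0.000006
  k=2: C(7,2)·0.90^2·0.10^5 = 0.000170
  k=3: C(7,3)·0.90^3·0.10^4 = 0.002551
P(X ≤ 3) = 0.002728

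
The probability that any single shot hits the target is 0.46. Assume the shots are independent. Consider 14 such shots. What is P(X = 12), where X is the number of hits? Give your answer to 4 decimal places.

0.0024

X ~ Binomial(n=14, p=0.46).
P(X=12) = C(14,12) · p^12 · (1−p)^2
= 91 · 8.9762e-05 · 0.2916 = 0.002382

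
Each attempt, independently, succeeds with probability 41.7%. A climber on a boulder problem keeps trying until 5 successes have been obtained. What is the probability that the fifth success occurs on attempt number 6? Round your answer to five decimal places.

0.03676

Y = trial on which the fifth success occurs; negative binomial, r=5, p=0.417.
P(Y=6) = C(5,4) · p^5 · (1−p)^1
= 5 · 0.012609 · 0.583 = 0.0367552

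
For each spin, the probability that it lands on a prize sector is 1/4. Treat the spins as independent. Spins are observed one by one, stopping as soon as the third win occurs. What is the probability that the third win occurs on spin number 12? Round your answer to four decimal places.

0.0645

Y = trial on which the third success occurs; negative binomial, r=3, p=0.25.
P(Y=12) = C(11,2) · p^3 · (1−p)^9
= 55 · 0.015625 · 0.075085 = 0.064526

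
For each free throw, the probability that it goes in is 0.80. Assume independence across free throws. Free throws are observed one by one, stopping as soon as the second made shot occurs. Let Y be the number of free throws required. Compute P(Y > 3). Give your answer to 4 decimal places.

Needing more than 3 free throws ⇔ fewer than 2 successes in the first 3. With X ~ Binomial(3, 0.80), P(Y > 3) = P(X ≤ 1).
  k=0: C(3,0)·0.80^0·0.20^3 = 0.008000
  k=1: C(3,1)·0.80^1·0.20^2 = 0.096000
P(X ≤ 1) = 0.104000

0.1040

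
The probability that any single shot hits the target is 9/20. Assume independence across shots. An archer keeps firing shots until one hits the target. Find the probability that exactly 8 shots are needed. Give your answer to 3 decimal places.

0.007

Geometric (trials to first success), p = 0.45.
P(Y = 8) = (1−p)^7 · p = 0.015224 · 0.45 = 0.00685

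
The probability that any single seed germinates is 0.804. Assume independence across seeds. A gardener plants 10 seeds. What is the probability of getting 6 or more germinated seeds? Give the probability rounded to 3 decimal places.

0.970

X ~ Binomial(10, 0.804); P(X ≥ 6) = Σ C(10,k) p^k (1−p)^(10−k) over k:
  k=6: C(10,6)·0.804^6·0.196^4 = 0.08371
  k=7: C(10,7)·0.804^7·0.196^3 = 0.19622
  k=8: C(10,8)·0.804^8·0.196^2 = 0.30184
  k=9: C(10,9)·0.804^9·0.196^1 = 0.27514
  k=10: C(10,10)·0.804^10·0.196^0 = 0.11287
Total = 0.96978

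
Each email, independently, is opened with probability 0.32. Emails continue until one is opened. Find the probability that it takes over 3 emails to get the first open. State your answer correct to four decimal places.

0.3144

Y = number of emails to the first success; geometric, p = 0.32.
P(Y > 3) = P(first 3 all fail) = (1−p)^3 = 0.314432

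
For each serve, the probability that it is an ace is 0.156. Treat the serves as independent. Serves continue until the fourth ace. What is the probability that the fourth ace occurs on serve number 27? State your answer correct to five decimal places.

Y = trial on which the fourth success occurs; negative binomial, r=4, p=0.156.
P(Y=27) = C(26,3) · p^4 · (1−p)^23
= 2600 · 0.00059224 · 0.020224 = 0.0311421

0.03114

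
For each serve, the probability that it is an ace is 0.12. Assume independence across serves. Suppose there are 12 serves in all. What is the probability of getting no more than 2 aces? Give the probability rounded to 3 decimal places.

X ~ Binomial(12, 0.12); P(X ≤ 2) = Σ C(12,k) p^k (1−p)^(12−k) over k:
  k=0: C(12,0)·0.12^0·0.88^12 = 0.21567
  k=1: C(12,1)·0.12^1·0.88^11 = 0.35292
  k=2: C(12,2)·0.12^2·0.88^10 = 0.26469
Total = 0.83327

0.833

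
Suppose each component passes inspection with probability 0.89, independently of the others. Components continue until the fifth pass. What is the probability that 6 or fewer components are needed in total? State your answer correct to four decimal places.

Finishing within 6 components ⇔ at least 5 successes in the first 6. With X ~ Binomial(6, 0.89), P(Y ≤ 6) = 1 − P(X ≤ 4).
  k=0: C(6,0)·0.89^0·0.11^6 = 0.000002
  k=1: C(6,1)·0.89^1·0.11^5 = 0.000086
  k=2: C(6,2)·0.89^2·0.11^4 = 0.001740
  k=3: C(6,3)·0.89^3·0.11^3 = 0.018766
  k=4: C(6,4)·0.89^4·0.11^2 = 0.113877
1 − 0.134471 = 0.865529

0.8655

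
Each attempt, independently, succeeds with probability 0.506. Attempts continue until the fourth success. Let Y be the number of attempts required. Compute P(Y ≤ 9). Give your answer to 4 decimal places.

Finishing within 9 attempts ⇔ at least 4 successes in the first 9. With X ~ Binomial(9, 0.506), P(Y ≤ 9) = 1 − P(X ≤ 3).
  k=0: C(9,0)·0.506^0·0.494^9 = 0.001752
  k=1: C(9,1)·0.506^1·0.494^8 = 0.016151
  k=2: C(9,2)·0.506^2·0.494^7 = 0.066175
  k=3: C(9,3)·0.506^3·0.494^6 = 0.158158
1 − 0.242237 = 0.757763

0.7578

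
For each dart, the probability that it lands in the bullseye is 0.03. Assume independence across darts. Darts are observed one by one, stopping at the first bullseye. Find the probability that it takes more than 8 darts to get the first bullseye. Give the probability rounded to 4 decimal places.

0.7837

Y = number of darts to the first success; geometric, p = 0.03.
P(Y > 8) = P(first 8 all fail) = (1−p)^8 = 0.783743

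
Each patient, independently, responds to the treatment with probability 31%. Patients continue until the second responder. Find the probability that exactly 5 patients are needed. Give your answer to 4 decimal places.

0.1263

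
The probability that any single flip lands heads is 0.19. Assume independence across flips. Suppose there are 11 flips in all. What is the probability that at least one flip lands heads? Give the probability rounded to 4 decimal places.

P(at least one) = 1 − P(none) = 1 − (1 − 0.19)^11
= 1 − 0.098477 = 0.901523

0.9015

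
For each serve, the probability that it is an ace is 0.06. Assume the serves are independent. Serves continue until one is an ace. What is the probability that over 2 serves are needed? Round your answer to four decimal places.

0.8836

Y = number of serves to the first success; geometric, p = 0.06.
P(Y > 2) = P(first 2 all fail) = (1−p)^2 = 0.883600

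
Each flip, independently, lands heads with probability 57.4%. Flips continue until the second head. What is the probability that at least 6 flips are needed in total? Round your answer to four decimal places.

Needing more than 5 flips ⇔ fewer than 2 successes in the first 5. With X ~ Binomial(5, 0.574), P(Y > 5) = P(X ≤ 1).
  k=0: C(5,0)·0.574^0·0.426^5 = 0.014030
  k=1: C(5,1)·0.574^1·0.426^4 = 0.094519
P(X ≤ 1) = 0.108549

0.1085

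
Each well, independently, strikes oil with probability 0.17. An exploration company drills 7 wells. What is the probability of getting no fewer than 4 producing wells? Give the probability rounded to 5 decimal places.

X ~ Binomial(7, 0.17); P(X ≥ 4) = Σ C(7,k) p^k (1−p)^(7−k) over k:
  k=4: C(7,4)·0.17^4·0.83^3 = 0.0167147
  k=5: C(7,5)·0.17^5·0.83^2 = 0.0020541
  k=6: C(7,6)·0.17^6·0.83^1 = 0.0001402
  k=7: C(7,7)·0.17^7·0.83^0 = 0.0000041
Total = 0.0189131

0.01891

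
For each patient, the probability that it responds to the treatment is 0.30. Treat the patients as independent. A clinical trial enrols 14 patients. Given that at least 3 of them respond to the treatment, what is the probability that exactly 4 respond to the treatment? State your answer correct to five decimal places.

0.27293

X ~ Binomial(14, 0.30). Want P(X=4 | X≥3) = P(X=4) / P(X≥3).
P(X=4) = C(14,4)·0.30^4·0.70^10 = 0.2290338
P(X≥3) = 1 − 0.0067822 − 0.0406934 − 0.1133601 = 0.8391642
Ratio = 0.2290338 / 0.8391642 = 0.2729308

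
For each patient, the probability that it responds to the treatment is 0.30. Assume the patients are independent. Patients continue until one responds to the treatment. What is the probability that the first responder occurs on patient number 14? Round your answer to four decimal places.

0.0029

Geometric (trials to first success), p = 0.30.
P(Y = 14) = (1−p)^13 · p = 0.0096889 · 0.30 = 0.002907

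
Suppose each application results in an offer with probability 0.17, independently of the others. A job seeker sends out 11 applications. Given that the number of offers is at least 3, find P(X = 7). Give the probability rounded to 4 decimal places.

X ~ Binomial(11, 0.17). Want P(X=7 | X≥3) = P(X=7) / P(X≥3).
P(X=7) = C(11,7)·0.17^7·0.83^4 = 0.000643
P(X≥3) = 1 − 0.128783 − 0.290150 − 0.297142 = 0.283925
Ratio = 0.000643 / 0.283925 = 0.002263

0.0023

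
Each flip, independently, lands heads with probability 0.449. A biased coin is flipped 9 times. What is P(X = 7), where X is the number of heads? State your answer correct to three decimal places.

0.040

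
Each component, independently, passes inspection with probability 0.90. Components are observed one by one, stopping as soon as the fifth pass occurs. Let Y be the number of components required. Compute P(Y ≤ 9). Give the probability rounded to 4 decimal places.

Finishing within 9 components ⇔ at least 5 successes in the first 9. With X ~ Binomial(9, 0.90), P(Y ≤ 9) = 1 − P(X ≤ 4).
  k=0: C(9,0)·0.90^0·0.10^9 = 0.000000
  k=1: C(9,1)·0.90^1·0.10^8 = 0.000000
  k=2: C(9,2)·0.90^2·0.10^7 = 0.000003
  k=3: C(9,3)·0.90^3·0.10^6 = 0.000061
  k=4: C(9,4)·0.90^4·0.10^5 = 0.000827
1 − 0.000891 = 0.999109

0.9991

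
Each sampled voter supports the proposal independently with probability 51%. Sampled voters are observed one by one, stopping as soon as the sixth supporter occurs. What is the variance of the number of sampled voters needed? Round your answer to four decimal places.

Y = total sampled voters until the sixth success; negative binomial with r=6, p=0.51.
Var(Y) = r(1−p)/p² = 6·0.49 / 0.51² = 11.303345

11.3033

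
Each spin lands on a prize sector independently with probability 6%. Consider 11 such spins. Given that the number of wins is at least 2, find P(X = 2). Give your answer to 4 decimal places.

X ~ Binomial(11, 0.06). Want P(X=2 | X≥2) = P(X=2) / P(X≥2).
P(X=2) = C(11,2)·0.06^2·0.94^9 = 0.113453
P(X≥2) = 1 − 0.506298 − 0.355486 = 0.138216
Ratio = 0.113453 / 0.138216 = 0.820839

0.8208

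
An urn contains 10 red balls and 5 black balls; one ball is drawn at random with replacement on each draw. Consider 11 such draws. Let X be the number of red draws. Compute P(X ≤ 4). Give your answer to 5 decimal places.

0.03863

X ~ Binomial(11, 0.666667); P(X ≤ 4) = Σ C(11,k) p^k (1−p)^(11−k) over k:
  k=0: C(11,0)·0.666667^0·0.333333^11 = 0.0000056
  k=1: C(11,1)·0.666667^1·0.333333^10 = 0.0001242
  k=2: C(11,2)·0.666667^2·0.333333^9 = 0.0012419
  k=3: C(11,3)·0.666667^3·0.333333^8 = 0.0074514
  k=4: C(11,4)·0.666667^4·0.333333^7 = 0.0298058
Total = 0.0386289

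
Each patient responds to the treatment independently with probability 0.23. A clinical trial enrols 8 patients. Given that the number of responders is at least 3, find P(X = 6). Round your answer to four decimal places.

0.0090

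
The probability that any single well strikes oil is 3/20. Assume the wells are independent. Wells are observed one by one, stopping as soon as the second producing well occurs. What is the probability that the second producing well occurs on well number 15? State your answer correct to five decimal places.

Y = trial on which the second success occurs; negative binomial, r=2, p=0.15.
P(Y=15) = C(14,1) · p^2 · (1−p)^13
= 14 · 0.0225 · 0.12091 = 0.0380852

0.03809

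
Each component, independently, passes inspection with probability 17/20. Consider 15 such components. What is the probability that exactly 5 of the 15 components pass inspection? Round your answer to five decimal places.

X ~ Binomial(n=15, p=0.85).
P(X=5) = C(15,5) · p^5 · (1−p)^10
= 3003 · 0.44371 · 5.7665e-09 = 0.0000077

0.00001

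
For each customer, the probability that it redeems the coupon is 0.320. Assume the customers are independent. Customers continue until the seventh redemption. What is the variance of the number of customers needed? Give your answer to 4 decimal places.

46.4844

Y = total customers until the seventh success; negative binomial with r=7, p=0.32.
Var(Y) = r(1−p)/p² = 7·0.68 / 0.32² = 46.484375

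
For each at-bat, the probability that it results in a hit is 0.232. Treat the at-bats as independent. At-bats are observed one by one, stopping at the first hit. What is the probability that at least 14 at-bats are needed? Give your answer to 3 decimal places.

0.032

Y = number of at-bats to the first success; geometric, p = 0.232.
P(Y > 13) = P(first 13 all fail) = (1−p)^13 = 0.03234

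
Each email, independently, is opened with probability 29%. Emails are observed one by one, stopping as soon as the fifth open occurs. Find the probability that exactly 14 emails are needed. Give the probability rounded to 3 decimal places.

0.067

Y = trial on which the fifth success occurs; negative binomial, r=5, p=0.29.
P(Y=14) = C(13,4) · p^5 · (1−p)^9
= 715 · 0.0020511 · 0.045849 = 0.06724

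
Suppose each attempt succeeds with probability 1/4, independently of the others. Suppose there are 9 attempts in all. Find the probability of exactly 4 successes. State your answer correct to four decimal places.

X ~ Binomial(n=9, p=0.25).
P(X=4) = C(9,4) · p^4 · (1−p)^5
= 126 · 0.0039062 · 0.2373 = 0.116798

0.1168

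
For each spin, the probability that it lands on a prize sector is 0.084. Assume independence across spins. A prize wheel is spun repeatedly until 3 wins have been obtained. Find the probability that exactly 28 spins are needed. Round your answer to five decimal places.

0.02320

Y = trial on which the third success occurs; negative binomial, r=3, p=0.084.
P(Y=28) = C(27,2) · p^3 · (1−p)^25
= 351 · 0.0005927 · 0.11153 = 0.0232023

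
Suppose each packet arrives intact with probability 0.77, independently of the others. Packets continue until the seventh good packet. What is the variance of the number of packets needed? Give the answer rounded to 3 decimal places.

2.715

Y = total packets until the seventh success; negative binomial with r=7, p=0.77.
Var(Y) = r(1−p)/p² = 7·0.23 / 0.77² = 2.71547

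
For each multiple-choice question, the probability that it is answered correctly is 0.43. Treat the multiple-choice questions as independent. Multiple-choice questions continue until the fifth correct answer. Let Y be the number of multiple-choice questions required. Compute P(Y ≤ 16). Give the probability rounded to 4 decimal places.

0.8869

Finishing within 16 multiple-choice questions ⇔ at least 5 successes in the first 16. With X ~ Binomial(16, 0.43), P(Y ≤ 16) = 1 − P(X ≤ 4).
  k=0: C(16,0)·0.43^0·0.57^16 = 0.000124
  k=1: C(16,1)·0.43^1·0.57^15 = 0.001499
  k=2: C(16,2)·0.43^2·0.57^14 = 0.008479
  k=3: C(16,3)·0.43^3·0.57^13 = 0.029852
  k=4: C(16,4)·0.43^4·0.57^12 = 0.073189
1 − 0.113142 = 0.886858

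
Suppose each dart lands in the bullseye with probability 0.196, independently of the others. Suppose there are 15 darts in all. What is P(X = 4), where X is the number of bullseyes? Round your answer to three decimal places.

0.183

X ~ Binomial(n=15, p=0.196).
P(X=4) = C(15,4) · p^4 · (1−p)^11
= 1365 · 0.0014758 · 0.090744 = 0.18280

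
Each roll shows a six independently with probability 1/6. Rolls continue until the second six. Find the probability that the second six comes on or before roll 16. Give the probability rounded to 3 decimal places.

0.773

Finishing within 16 rolls ⇔ at least 2 successes in the first 16. With X ~ Binomial(16, 0.166667), P(Y ≤ 16) = 1 − P(X ≤ 1).
  k=0: C(16,0)·0.166667^0·0.833333^16 = 0.05409
  k=1: C(16,1)·0.166667^1·0.833333^15 = 0.17308
1 − 0.22717 = 0.77283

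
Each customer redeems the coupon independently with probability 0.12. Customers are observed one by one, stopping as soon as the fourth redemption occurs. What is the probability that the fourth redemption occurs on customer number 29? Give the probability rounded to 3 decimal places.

0.028

Y = trial on which the fourth success occurs; negative binomial, r=4, p=0.12.
P(Y=29) = C(28,3) · p^4 · (1−p)^25
= 3276 · 0.00020736 · 0.040932 = 0.02781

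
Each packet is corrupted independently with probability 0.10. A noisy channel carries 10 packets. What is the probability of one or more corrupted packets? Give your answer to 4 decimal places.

P(at least one) = 1 − P(none) = 1 − (1 − 0.10)^10
= 1 − 0.348678 = 0.651322

0.6513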